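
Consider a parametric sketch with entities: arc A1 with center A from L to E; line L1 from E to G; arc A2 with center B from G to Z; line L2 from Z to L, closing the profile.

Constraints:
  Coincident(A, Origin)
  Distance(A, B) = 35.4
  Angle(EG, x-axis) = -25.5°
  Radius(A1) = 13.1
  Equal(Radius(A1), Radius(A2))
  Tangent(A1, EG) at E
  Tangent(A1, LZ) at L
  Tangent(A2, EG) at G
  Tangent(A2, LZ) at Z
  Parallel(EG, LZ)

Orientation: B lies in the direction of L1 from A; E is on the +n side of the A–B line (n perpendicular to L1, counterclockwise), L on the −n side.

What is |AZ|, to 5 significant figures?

37.746

The slot axis is L1's direction at -25.5°, so u = (cos -25.5°, sin -25.5°) = (0.90259, -0.43051) and n = (−sin -25.5°, cos -25.5°) = (0.43051, 0.90259). A is at the origin and B lies 35.4 along u from A, so B = 35.4·u = (31.952, -15.240). Tangency of A1 to both parallel lines with radius 13.1 puts E and L at A ± 13.1·n: E = (5.6397, 11.824), L = (-5.6397, -11.824). Equal radii place G and Z the same way about B: G = B + 13.1·n = (37.591, -3.4162), Z = B − 13.1·n = (26.312, -27.064). Then |AZ| = |Z − A| = 37.746.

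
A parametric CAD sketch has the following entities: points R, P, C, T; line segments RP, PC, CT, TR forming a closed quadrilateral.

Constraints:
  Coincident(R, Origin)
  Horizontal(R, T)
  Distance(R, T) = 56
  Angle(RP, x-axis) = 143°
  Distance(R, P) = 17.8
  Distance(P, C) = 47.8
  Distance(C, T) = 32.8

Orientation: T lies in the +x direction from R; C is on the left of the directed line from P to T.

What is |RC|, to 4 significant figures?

39.20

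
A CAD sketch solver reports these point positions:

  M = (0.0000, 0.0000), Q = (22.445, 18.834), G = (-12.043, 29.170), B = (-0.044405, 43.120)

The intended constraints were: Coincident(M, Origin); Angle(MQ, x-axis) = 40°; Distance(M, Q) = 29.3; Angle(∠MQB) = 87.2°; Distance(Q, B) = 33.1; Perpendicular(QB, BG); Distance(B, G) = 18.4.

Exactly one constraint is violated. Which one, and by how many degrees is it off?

Perpendicular(QB, BG) — off by 6.50°.

M = (0.00, 0.00) ✓; MQ at 40.00° ✓; |MQ| = 29.30 ✓; ∠MQB = 87.20° ✓; |QB| = 33.10 ✓; ∠(QB, BG) = 96.50° ✗; |BG| = 18.40 ✓.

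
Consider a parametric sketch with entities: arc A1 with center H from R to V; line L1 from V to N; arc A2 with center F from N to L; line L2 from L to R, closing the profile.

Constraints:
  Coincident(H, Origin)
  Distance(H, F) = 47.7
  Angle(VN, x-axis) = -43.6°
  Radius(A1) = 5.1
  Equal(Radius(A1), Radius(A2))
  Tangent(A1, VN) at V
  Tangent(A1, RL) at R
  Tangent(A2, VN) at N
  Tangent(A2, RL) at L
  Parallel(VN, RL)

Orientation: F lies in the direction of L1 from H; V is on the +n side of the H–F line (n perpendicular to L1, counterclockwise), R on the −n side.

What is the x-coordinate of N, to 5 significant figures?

38.060

Tangency of A1 to both parallel lines with radius 5.1 puts V and R at H ± 5.1·n: V = (3.5171, 3.6933), R = (-3.5171, -3.6933). Equal radii place N and L the same way about F: N = F + 5.1·n = (38.060, -29.202), L = F − 5.1·n = (31.026, -36.588). So N.x = 38.060.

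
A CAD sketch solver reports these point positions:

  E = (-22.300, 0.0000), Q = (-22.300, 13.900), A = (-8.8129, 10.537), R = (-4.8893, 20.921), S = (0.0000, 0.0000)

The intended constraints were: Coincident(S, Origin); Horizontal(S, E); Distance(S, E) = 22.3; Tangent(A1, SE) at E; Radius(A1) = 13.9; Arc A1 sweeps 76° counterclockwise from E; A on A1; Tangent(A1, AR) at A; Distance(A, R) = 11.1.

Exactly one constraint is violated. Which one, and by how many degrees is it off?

Tangent(A1, AR) at A — off by 6.70°.

S = (0.00, 0.00) ✓; S.y = 0.00, E.y = 0.00 ✓; |SE| = 22.30 ✓; ∠(QE, ES) = 90.00° ✓; |QE| = 13.90 ✓; bearing(Q→A) − bearing(Q→E) = 76.00° ✓; |QA| = 13.90 ✓; ∠(QA, AR) = 96.70° ✗; |AR| = 11.10 ✓.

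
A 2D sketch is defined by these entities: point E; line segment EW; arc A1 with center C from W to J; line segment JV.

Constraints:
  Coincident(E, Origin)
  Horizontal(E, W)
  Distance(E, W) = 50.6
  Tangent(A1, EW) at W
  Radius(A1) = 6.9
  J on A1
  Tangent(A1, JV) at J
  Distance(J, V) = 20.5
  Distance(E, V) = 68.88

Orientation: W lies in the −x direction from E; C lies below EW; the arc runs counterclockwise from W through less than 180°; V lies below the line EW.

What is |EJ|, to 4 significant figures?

57.12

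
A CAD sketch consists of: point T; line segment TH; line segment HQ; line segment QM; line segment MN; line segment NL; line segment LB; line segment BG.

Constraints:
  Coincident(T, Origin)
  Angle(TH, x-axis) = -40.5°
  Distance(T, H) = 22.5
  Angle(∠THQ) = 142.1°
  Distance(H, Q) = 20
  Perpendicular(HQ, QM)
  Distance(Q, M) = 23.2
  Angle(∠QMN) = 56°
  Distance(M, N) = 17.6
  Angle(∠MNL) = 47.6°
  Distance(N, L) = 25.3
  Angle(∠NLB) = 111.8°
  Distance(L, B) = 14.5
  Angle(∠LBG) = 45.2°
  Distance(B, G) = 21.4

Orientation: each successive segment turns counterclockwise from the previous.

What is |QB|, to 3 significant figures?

26.6

∠MNL = 47.6° gives NL at -16.2° from the x-axis; with |NL| = 25.3, L = (47.4, -8.57). ∠NLB = 111.8° gives LB at 52.0° from the x-axis; with |LB| = 14.5, B = (56.3, 2.85). Then |QB| = |B − Q| = 26.6.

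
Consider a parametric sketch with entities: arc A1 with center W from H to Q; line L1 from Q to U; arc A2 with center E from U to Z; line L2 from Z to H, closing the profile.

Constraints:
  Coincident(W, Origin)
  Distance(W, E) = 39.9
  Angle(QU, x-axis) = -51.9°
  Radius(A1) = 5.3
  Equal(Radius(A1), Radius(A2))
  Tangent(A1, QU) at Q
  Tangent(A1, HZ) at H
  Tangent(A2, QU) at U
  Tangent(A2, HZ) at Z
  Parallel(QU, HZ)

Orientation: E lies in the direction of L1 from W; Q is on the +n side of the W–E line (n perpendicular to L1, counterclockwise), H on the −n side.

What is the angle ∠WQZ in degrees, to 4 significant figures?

75.12°

Tangency of A1 to both parallel lines with radius 5.3 puts Q and H at W ± 5.3·n: Q = (4.171, 3.270), H = (-4.171, -3.270). Equal radii place U and Z the same way about E: U = E + 5.3·n = (28.79, -28.13), Z = E − 5.3·n = (20.45, -34.67). Then cos ∠WQZ = QW·QZ / (|QW||QZ|), giving 75.12°.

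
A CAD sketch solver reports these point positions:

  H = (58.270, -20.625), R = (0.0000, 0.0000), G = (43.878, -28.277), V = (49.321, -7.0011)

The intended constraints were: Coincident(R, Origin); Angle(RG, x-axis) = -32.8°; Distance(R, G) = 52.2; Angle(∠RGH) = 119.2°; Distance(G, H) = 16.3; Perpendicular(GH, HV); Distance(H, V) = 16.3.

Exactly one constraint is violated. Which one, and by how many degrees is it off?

Perpendicular(GH, HV) — off by 5.30°.

R = (0.00, 0.00) ✓; RG at -32.80° ✓; |RG| = 52.20 ✓; ∠RGH = 119.2° ✓; |GH| = 16.30 ✓; ∠(GH, HV) = 95.30° ✗; |HV| = 16.30 ✓.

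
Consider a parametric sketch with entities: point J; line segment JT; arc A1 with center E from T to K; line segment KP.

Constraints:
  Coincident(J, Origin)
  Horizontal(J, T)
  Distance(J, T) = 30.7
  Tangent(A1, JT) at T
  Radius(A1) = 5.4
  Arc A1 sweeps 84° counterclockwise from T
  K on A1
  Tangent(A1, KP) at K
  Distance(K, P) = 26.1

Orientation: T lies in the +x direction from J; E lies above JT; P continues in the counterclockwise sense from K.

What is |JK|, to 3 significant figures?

36.4

J is at the origin; J and T share the same y with |JT| = 30.7 and T on the +x side, so T = (30.7, 0.00). The tangent condition forces ET to be normal to JT, so E = T + (0, 5.4) = (30.7, 5.40). On A1, T sits at bearing -90° from E; an 84° counterclockwise sweep puts K at bearing -6°, so K = E + 5.4·(cos -6°, sin -6°) = (36.1, 4.84). Then |JK| = |K − J| = 36.4.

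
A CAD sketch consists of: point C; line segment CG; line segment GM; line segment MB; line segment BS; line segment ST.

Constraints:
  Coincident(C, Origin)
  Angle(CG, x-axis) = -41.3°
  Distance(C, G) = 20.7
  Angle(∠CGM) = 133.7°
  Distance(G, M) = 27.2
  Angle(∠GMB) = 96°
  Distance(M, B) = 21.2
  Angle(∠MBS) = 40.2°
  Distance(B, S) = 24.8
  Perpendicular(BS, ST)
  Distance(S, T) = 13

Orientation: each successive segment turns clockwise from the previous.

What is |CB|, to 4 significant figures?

44.14

C is at the origin; CG runs at -41.3° with length 20.7, so G = (15.55, -13.66). ∠CGM = 133.7° gives GM at -87.60° from the x-axis; with |GM| = 27.2, M = (16.69, -40.84). ∠GMB = 96.0° gives MB at -171.6° from the x-axis; with |MB| = 21.2, B = (-4.282, -43.94). Then |CB| = |B − C| = 44.14.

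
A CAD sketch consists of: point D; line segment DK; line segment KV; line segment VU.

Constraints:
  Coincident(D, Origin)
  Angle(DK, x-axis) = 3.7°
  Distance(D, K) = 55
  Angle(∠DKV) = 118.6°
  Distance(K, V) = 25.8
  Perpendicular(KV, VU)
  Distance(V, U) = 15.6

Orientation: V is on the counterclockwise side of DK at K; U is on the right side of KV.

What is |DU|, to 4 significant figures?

82.46

D is at the origin; DK runs at 3.7° with length 55.0, so K = 55.0·(cos 3.7°, sin 3.7°) = (54.89, 3.549). ∠DKV = 118.6°, so KV runs at 3.7° + (180° − 118.6°) = 65.10° from the x-axis; with |KV| = 25.8, V = K + 25.8·(cos 65.10°, sin 65.10°) = (65.75, 26.95). KV ⟂ VU; with |VU| = 15.6 on the right of KV, U = V + 15.6·(0.9070, -0.4210) = (79.90, 20.38). Then |DU| = |U − D| = 82.46.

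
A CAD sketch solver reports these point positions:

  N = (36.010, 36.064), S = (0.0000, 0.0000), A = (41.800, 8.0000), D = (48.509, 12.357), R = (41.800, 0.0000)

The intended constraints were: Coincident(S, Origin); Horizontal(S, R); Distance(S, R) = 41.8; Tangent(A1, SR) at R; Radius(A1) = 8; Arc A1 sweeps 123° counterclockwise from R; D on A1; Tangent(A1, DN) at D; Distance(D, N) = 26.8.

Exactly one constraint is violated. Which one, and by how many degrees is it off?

Tangent(A1, DN) at D — off by 5.20°.

S = (0.00, 0.00) ✓; S.y = 0.00, R.y = 0.00 ✓; |SR| = 41.80 ✓; ∠(AR, RS) = 90.00° ✓; |AR| = 8.000 ✓; bearing(A→D) − bearing(A→R) = 123.0° ✓; |AD| = 8.000 ✓; ∠(AD, DN) = 95.20° ✗; |DN| = 26.80 ✓.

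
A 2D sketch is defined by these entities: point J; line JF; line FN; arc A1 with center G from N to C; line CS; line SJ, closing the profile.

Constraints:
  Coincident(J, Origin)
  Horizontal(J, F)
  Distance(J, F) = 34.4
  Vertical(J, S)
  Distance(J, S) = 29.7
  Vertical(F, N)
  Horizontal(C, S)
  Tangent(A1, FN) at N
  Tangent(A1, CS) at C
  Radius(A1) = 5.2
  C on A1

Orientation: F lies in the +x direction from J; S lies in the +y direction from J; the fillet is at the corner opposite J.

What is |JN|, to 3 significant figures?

42.2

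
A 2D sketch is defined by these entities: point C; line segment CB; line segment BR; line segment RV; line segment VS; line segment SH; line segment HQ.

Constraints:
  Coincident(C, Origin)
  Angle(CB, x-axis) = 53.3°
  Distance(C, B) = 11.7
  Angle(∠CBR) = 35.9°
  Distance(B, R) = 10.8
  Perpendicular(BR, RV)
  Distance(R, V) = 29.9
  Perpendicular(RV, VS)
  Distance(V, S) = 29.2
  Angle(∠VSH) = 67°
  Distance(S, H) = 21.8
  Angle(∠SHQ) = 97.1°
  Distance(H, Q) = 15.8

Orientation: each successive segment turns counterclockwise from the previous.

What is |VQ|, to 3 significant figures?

16.7

C is at the origin; CB runs at 53.3° with length 11.7, so B = (6.99, 9.38). ∠CBR = 35.9° gives BR at -163° from the x-axis; with |BR| = 10.8, R = (-3.31, 6.15). BR is perpendicular to RV, so RV runs at -72.6°; with |RV| = 29.9, V = (5.63, -22.4). RV is perpendicular to VS, so VS runs at 17.4°; with |VS| = 29.2, S = (33.5, -13.6). ∠VSH = 67.0° gives SH at 130° from the x-axis; with |SH| = 21.8, H = (19.4, 2.95). ∠SHQ = 97.1° gives HQ at -147° from the x-axis; with |HQ| = 15.8, Q = (6.16, -5.72). Then |VQ| = |Q − V| = 16.7.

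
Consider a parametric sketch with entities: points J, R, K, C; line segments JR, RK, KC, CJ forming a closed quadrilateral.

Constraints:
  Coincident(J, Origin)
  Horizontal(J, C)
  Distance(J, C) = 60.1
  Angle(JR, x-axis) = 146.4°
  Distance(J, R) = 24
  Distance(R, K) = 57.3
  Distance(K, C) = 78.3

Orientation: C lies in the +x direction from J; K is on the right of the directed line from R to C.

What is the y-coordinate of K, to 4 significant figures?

-42.24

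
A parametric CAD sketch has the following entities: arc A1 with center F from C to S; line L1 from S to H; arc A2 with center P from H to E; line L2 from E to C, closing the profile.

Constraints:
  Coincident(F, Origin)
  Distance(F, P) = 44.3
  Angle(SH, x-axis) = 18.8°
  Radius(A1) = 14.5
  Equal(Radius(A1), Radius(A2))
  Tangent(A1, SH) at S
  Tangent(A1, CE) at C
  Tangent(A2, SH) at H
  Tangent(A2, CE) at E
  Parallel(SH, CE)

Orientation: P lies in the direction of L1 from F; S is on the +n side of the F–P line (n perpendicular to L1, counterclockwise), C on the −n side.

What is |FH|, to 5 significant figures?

46.613

The slot axis is L1's direction at 18.8°, so u = (cos 18.8°, sin 18.8°) = (0.94665, 0.32227) and n = (−sin 18.8°, cos 18.8°) = (-0.32227, 0.94665). F is at the origin and P lies 44.3 along u from F, so P = 44.3·u = (41.937, 14.276). Tangency of A1 to both parallel lines with radius 14.5 puts S and C at F ± 14.5·n: S = (-4.6729, 13.726), C = (4.6729, -13.726). Equal radii place H and E the same way about P: H = P + 14.5·n = (37.264, 28.003), E = P − 14.5·n = (46.609, 0.54996). Then |FH| = |H − F| = 46.613.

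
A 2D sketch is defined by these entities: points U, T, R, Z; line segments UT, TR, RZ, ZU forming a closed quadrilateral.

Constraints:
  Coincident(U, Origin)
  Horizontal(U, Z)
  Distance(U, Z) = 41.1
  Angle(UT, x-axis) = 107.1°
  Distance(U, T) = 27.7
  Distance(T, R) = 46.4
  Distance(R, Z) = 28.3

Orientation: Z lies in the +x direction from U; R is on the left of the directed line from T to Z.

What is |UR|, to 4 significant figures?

47.47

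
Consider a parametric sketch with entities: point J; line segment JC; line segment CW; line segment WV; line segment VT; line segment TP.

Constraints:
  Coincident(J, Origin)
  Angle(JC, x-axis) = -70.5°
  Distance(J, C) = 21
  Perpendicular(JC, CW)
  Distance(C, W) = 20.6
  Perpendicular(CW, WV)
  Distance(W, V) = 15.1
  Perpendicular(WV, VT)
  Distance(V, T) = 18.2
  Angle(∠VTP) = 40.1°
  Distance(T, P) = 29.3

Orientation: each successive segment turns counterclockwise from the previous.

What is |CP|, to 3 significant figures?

25.1

J is at the origin; JC runs at -70.5° with length 21.0, so C = (7.01, -19.8). JC ⟂ CW, so CW runs at 19.5°; with |CW| = 20.6, W = (26.4, -12.9). The perpendicularity gives WV at right angles to CW, so WV runs at 110°; with |WV| = 15.1, V = (21.4, 1.31). The perpendicularity gives VT at right angles to WV, so VT runs at -160°; with |VT| = 18.2, T = (4.23, -4.76). ∠VTP = 40.1° gives TP at -20.6° from the x-axis; with |TP| = 29.3, P = (31.7, -15.1). Then |CP| = |P − C| = 25.1.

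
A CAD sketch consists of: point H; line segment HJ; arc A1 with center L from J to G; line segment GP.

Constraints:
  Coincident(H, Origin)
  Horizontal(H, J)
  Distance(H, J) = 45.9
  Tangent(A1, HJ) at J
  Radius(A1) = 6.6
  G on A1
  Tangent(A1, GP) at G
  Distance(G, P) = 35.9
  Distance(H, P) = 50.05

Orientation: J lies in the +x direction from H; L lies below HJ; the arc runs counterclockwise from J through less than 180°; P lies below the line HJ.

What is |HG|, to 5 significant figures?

39.820

H is at the origin; HJ is horizontal with |HJ| = 45.9 and J on the +x side, so J = (45.900, 0.0000). The tangent condition forces LJ to be normal to HJ, so L = J + (0, -6.6) = (45.900, -6.6000). Since LG ⟂ GP (tangency), |LP| = √(6.6² + 35.9²) = 36.502 regardless of where G sits on A1. So P lies on both circle(H, 50.05) and circle(L, 36.502); the below-HJ intersection is P = (30.491, -39.690). G is the foot of the tangent from P: G = (39.512, -4.9416).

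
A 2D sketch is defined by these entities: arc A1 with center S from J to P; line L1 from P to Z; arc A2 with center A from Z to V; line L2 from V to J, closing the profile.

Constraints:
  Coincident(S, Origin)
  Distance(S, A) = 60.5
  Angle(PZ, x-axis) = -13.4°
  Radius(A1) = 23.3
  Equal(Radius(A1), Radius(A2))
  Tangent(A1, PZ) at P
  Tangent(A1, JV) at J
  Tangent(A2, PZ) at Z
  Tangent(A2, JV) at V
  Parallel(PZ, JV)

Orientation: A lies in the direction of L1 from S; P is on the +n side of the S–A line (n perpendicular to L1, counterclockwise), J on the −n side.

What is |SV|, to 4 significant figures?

64.83

The slot axis is L1's direction at -13.4°, so u = (cos -13.4°, sin -13.4°) = (0.9728, -0.2317) and n = (−sin -13.4°, cos -13.4°) = (0.2317, 0.9728). S is at the origin and A lies 60.5 along u from S, so A = 60.5·u = (58.85, -14.02). Tangency of A1 to both parallel lines with radius 23.3 puts P and J at S ± 23.3·n: P = (5.400, 22.67), J = (-5.400, -22.67). Equal radii place Z and V the same way about A: Z = A + 23.3·n = (64.25, 8.645), V = A − 23.3·n = (53.45, -36.69). Then |SV| = |V − S| = 64.83.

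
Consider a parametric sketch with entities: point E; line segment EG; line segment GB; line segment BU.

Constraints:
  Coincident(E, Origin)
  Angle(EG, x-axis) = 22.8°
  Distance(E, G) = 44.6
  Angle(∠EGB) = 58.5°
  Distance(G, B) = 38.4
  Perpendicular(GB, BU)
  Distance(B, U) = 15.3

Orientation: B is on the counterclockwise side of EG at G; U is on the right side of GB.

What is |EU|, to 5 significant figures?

55.423

E is at the origin; EG runs at 22.8° with length 44.6, so G = 44.6·(cos 22.8°, sin 22.8°) = (41.115, 17.283). ∠EGB = 58.5°, so GB runs at 22.8° + (180° − 58.5°) = 144.30° from the x-axis; with |GB| = 38.4, B = G + 38.4·(cos 144.30°, sin 144.30°) = (9.9311, 39.691). GB is perpendicular to BU; with |BU| = 15.3 on the right of GB, U = B + 15.3·(0.58354, 0.81208) = (18.859, 52.116). Then |EU| = |U − E| = 55.423.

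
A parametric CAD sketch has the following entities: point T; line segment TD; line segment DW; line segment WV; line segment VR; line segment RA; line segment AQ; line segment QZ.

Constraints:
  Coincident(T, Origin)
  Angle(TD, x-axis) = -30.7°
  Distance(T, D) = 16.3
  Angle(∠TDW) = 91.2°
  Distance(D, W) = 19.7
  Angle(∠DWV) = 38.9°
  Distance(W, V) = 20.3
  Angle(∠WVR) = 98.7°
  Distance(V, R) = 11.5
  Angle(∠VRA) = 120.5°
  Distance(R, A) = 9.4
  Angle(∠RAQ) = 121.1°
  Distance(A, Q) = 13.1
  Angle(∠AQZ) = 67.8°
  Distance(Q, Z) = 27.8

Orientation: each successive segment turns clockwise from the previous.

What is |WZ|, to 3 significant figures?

22.4

T is at the origin; TD runs at -30.7° with length 16.3, so D = (14.0, -8.32). ∠TDW = 91.2° gives DW at -120° from the x-axis; with |DW| = 19.7, W = (4.31, -25.5). ∠DWV = 38.9° gives WV at 99.4° from the x-axis; with |WV| = 20.3, V = (0.999, -5.44). ∠WVR = 98.7° gives VR at 18.1° from the x-axis; with |VR| = 11.5, R = (11.9, -1.87). ∠VRA = 120.5° gives RA at -41.4° from the x-axis; with |RA| = 9.4, A = (19.0, -8.08). ∠RAQ = 121.1° gives AQ at -100° from the x-axis; with |AQ| = 13.1, Q = (16.6, -21.0). ∠AQZ = 67.8° gives QZ at 147° from the x-axis; with |QZ| = 27.8, Z = (-6.81, -6.04). Then |WZ| = |Z − W| = 22.4.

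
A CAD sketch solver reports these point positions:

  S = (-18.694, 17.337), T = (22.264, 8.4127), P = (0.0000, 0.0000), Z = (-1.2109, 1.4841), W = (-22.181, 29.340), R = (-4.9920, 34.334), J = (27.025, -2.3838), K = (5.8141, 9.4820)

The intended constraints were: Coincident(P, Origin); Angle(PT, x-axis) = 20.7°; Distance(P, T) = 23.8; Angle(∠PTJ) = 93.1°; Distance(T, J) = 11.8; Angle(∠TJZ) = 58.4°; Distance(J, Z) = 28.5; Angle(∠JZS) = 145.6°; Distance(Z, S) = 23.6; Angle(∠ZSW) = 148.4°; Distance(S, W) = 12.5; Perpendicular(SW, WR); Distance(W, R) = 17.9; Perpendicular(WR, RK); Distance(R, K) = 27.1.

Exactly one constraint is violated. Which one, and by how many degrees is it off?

Perpendicular(WR, RK) — off by 7.30°.

P = (0.00, 0.00) ✓; PT at 20.70° ✓; |PT| = 23.80 ✓; ∠PTJ = 93.10° ✓; |TJ| = 11.80 ✓; ∠TJZ = 58.40° ✓; |JZ| = 28.50 ✓; ∠JZS = 145.6° ✓; |ZS| = 23.60 ✓; ∠ZSW = 148.4° ✓; |SW| = 12.50 ✓; ∠(SW, WR) = 90.00° ✓; |WR| = 17.90 ✓; ∠(WR, RK) = 82.70° ✗; |RK| = 27.10 ✓.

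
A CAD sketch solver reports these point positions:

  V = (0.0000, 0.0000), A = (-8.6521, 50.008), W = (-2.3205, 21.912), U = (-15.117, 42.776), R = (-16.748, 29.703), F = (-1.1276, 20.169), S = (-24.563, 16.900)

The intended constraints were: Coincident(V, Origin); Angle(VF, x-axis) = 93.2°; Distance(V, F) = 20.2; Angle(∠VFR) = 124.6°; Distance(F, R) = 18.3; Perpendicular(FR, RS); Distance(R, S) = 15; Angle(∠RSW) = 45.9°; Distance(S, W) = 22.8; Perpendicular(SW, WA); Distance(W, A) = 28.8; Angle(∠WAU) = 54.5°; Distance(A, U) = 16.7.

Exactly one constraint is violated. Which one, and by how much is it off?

Distance(A, U) = 16.7 — off by 7.00.

V = (0.00, 0.00) ✓; VF at 93.20° ✓; |VF| = 20.20 ✓; ∠VFR = 124.6° ✓; |FR| = 18.30 ✓; ∠(FR, RS) = 90.00° ✓; |RS| = 15.00 ✓; ∠RSW = 45.90° ✓; |SW| = 22.80 ✓; ∠(SW, WA) = 90.00° ✓; |WA| = 28.80 ✓; ∠WAU = 54.49° ✓; |AU| = 9.700 ✗.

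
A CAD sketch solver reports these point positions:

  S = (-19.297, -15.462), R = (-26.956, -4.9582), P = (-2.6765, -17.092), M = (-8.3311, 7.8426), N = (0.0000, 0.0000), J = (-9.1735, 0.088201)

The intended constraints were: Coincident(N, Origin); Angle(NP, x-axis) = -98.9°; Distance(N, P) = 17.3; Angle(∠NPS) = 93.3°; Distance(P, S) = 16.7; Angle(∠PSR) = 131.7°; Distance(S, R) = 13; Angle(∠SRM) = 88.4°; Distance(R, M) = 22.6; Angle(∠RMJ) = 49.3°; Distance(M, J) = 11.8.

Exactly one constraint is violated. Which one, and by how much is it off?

Distance(M, J) = 11.8 — off by 4.00.

N = (0.00, 0.00) ✓; NP at -98.90° ✓; |NP| = 17.30 ✓; ∠NPS = 93.30° ✓; |PS| = 16.70 ✓; ∠PSR = 131.7° ✓; |SR| = 13.00 ✓; ∠SRM = 88.40° ✓; |RM| = 22.60 ✓; ∠RMJ = 49.30° ✓; |MJ| = 7.800 ✗.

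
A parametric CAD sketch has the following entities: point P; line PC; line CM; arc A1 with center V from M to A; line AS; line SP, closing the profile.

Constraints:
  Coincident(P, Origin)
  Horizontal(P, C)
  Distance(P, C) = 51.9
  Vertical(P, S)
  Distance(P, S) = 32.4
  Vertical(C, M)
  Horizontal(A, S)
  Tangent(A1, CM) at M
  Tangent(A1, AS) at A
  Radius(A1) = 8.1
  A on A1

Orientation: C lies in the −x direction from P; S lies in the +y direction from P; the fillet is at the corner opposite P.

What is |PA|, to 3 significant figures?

54.5

The virtual corner opposite P is at (-51.9, 32.4). Since A1 is tangent to CM there, VM ⟂ CM and tangency of A1 to AS means the radius VA is perpendicular to AS, with radius 8.1, so the center V sits 8.1 in from both sides at V = (-43.8, 24.3). That places the tangent points at M = (-51.9, 24.3) on CM and A = (-43.8, 32.4) on AS. Then |PA| = |A − P| = 54.5.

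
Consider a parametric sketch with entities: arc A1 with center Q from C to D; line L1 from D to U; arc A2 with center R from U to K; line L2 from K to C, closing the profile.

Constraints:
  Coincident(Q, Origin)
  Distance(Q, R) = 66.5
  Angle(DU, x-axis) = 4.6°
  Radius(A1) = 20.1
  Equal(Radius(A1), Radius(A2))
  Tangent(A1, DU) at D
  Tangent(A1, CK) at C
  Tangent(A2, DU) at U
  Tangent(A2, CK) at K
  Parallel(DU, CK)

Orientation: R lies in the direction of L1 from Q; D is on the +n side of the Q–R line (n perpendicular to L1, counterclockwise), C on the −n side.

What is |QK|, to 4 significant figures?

69.47

Tangency of A1 to both parallel lines with radius 20.1 puts D and C at Q ± 20.1·n: D = (-1.612, 20.04), C = (1.612, -20.04). Equal radii place U and K the same way about R: U = R + 20.1·n = (64.67, 25.37), K = R − 20.1·n = (67.90, -14.70). Then |QK| = |K − Q| = 69.47.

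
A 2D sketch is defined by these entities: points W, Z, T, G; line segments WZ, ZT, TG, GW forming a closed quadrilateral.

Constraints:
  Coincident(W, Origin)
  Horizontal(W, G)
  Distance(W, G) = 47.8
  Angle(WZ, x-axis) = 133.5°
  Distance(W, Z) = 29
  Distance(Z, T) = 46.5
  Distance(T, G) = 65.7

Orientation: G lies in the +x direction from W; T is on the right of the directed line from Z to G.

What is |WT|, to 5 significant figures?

28.115

W is at the origin; WG is horizontal with |WG| = 47.8 and G in +x, so G = (47.8, 0). WZ runs at 133.5° with |WZ| = 29.0, so Z = (-19.962, 21.036). T is determined by |ZT| = 46.5 and |TG| = 65.7 together: it lies at the intersection of circle(Z, 46.5) and circle(G, 65.7). With |ZG| = 70.952, the foot of the radical line on ZG is 20.295 from Z and the perpendicular offset is √(46.5² − 20.295²) = 41.837. Taking the right-of-ZG solution: T = (-12.983, -24.937).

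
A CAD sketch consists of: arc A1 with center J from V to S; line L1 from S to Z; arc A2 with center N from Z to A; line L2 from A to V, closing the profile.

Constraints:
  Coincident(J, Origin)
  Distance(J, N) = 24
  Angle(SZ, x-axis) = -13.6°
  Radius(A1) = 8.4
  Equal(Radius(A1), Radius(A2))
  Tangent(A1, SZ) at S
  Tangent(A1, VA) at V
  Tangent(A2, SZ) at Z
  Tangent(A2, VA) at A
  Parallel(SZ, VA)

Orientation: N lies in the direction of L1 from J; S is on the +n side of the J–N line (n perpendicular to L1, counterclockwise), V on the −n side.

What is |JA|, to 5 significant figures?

25.428

The slot axis is L1's direction at -13.6°, so u = (cos -13.6°, sin -13.6°) = (0.97196, -0.23514) and n = (−sin -13.6°, cos -13.6°) = (0.23514, 0.97196). J is at the origin and N lies 24.0 along u from J, so N = 24.0·u = (23.327, -5.6434). Tangency of A1 to both parallel lines with radius 8.4 puts S and V at J ± 8.4·n: S = (1.9752, 8.1645), V = (-1.9752, -8.1645). Equal radii place Z and A the same way about N: Z = N + 8.4·n = (25.302, 2.5211), A = N − 8.4·n = (21.352, -13.808). Then |JA| = |A − J| = 25.428.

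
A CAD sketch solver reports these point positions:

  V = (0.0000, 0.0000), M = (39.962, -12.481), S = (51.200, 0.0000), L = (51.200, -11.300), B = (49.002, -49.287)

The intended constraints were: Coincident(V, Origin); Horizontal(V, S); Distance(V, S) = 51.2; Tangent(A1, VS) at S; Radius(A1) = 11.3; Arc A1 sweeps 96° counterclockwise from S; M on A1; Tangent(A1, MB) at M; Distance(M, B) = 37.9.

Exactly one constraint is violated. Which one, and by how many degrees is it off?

Tangent(A1, MB) at M — off by 7.80°.

V = (0.00, 0.00) ✓; V.y = 0.00, S.y = 0.00 ✓; |VS| = 51.20 ✓; ∠(LS, SV) = 90.00° ✓; |LS| = 11.30 ✓; bearing(L→M) − bearing(L→S) = 96.00° ✓; |LM| = 11.30 ✓; ∠(LM, MB) = 82.20° ✗; |MB| = 37.90 ✓.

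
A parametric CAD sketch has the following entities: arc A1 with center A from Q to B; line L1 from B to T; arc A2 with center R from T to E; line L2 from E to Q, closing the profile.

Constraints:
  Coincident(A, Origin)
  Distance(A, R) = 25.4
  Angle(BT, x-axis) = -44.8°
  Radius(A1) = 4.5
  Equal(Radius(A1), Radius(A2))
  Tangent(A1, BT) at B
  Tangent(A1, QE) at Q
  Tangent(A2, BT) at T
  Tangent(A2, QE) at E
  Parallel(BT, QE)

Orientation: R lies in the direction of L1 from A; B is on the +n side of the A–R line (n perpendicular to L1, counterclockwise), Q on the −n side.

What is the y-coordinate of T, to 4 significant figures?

-14.70

Tangency of A1 to both parallel lines with radius 4.5 puts B and Q at A ± 4.5·n: B = (3.171, 3.193), Q = (-3.171, -3.193). Equal radii place T and E the same way about R: T = R + 4.5·n = (21.19, -14.70), E = R − 4.5·n = (14.85, -21.09). So T.y = -14.70.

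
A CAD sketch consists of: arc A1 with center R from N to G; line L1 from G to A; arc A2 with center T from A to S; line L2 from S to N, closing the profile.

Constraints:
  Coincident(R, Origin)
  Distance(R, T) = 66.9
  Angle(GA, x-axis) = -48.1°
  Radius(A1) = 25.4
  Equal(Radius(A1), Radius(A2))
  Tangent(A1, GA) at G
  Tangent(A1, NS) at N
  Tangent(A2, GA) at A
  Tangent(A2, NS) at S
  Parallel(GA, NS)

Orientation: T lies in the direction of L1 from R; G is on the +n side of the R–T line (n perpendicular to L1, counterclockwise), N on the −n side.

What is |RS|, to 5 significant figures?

71.560

The slot axis is L1's direction at -48.1°, so u = (cos -48.1°, sin -48.1°) = (0.66783, -0.74431) and n = (−sin -48.1°, cos -48.1°) = (0.74431, 0.66783). R is at the origin and T lies 66.9 along u from R, so T = 66.9·u = (44.678, -49.794). Tangency of A1 to both parallel lines with radius 25.4 puts G and N at R ± 25.4·n: G = (18.906, 16.963), N = (-18.906, -16.963). Equal radii place A and S the same way about T: A = T + 25.4·n = (63.584, -32.831), S = T − 25.4·n = (25.772, -66.757). Then |RS| = |S − R| = 71.560.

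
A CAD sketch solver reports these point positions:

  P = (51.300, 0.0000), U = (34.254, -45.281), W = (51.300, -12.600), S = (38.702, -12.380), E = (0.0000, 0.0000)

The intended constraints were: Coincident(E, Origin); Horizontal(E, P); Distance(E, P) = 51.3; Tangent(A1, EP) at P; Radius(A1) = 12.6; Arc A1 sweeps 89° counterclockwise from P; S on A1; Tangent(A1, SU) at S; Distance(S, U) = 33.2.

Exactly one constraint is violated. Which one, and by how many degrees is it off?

Tangent(A1, SU) at S — off by 6.70°.

E = (0.00, 0.00) ✓; E.y = 0.00, P.y = 0.00 ✓; |EP| = 51.30 ✓; ∠(WP, PE) = 90.00° ✓; |WP| = 12.60 ✓; bearing(W→S) − bearing(W→P) = 89.00° ✓; |WS| = 12.60 ✓; ∠(WS, SU) = 96.70° ✗; |SU| = 33.20 ✓.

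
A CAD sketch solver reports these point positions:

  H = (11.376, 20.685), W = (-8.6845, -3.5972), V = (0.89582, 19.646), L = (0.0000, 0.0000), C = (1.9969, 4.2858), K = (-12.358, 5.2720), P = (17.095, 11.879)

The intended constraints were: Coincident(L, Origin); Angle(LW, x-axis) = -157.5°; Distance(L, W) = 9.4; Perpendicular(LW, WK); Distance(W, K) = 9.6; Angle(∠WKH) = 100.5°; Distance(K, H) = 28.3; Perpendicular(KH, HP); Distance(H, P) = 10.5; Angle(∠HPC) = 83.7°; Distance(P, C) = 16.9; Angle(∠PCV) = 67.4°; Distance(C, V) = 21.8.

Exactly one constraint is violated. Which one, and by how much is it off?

Distance(C, V) = 21.8 — off by 6.40.

L = (0.00, 0.00) ✓; LW at -157.5° ✓; |LW| = 9.400 ✓; ∠(LW, WK) = 90.00° ✓; |WK| = 9.600 ✓; ∠WKH = 100.5° ✓; |KH| = 28.30 ✓; ∠(KH, HP) = 90.00° ✓; |HP| = 10.50 ✓; ∠HPC = 83.70° ✓; |PC| = 16.90 ✓; ∠PCV = 67.40° ✓; |CV| = 15.40 ✗.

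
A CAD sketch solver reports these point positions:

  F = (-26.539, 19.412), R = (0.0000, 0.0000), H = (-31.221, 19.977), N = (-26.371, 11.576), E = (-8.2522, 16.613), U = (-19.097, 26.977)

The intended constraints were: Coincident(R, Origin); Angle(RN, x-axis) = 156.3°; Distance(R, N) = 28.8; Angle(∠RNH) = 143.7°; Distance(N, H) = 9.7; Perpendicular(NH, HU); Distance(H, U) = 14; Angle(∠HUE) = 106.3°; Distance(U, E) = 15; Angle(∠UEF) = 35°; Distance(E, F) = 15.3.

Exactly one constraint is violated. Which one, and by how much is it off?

Distance(E, F) = 15.3 — off by 3.20.

R = (0.00, 0.00) ✓; RN at 156.3° ✓; |RN| = 28.80 ✓; ∠RNH = 143.7° ✓; |NH| = 9.700 ✓; ∠(NH, HU) = 90.00° ✓; |HU| = 14.00 ✓; ∠HUE = 106.3° ✓; |UE| = 15.00 ✓; ∠UEF = 35.00° ✓; |EF| = 18.50 ✗.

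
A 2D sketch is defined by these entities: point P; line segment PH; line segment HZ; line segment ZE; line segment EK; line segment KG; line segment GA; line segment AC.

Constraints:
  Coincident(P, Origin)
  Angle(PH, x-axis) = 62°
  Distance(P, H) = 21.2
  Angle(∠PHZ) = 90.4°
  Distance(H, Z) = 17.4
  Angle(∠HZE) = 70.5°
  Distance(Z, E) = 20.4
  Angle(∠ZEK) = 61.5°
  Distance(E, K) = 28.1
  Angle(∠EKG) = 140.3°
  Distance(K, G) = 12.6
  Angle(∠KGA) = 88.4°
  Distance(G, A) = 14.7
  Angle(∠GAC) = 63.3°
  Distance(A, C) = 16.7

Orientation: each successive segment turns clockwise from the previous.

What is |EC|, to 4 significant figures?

22.13

∠KGA = 88.4° gives GA at -26.90° from the x-axis; with |GA| = 14.7, A = (21.93, 28.73). ∠GAC = 63.3° gives AC at -143.6° from the x-axis; with |AC| = 16.7, C = (8.493, 18.82). Then |EC| = |C − E| = 22.13.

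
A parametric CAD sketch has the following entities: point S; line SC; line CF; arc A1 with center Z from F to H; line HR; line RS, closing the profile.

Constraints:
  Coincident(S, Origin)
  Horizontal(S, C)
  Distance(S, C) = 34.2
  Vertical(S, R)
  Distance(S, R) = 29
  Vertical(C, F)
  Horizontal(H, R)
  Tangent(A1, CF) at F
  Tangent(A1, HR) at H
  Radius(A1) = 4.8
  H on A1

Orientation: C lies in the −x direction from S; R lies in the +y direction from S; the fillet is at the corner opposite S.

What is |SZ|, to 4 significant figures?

38.08

S is at the origin; SC is horizontal with |SC| = 34.2 and C on the −x side, so C = (-34.20, 0.000). S and R share the same x with |SR| = 29.0 and R on the +y side, so R = (0.000, 29.00). The virtual corner opposite S is at (-34.20, 29.00). A1 meets CF tangentially, so ZF is at right angles to CF and tangency of A1 to HR means the radius ZH is perpendicular to HR, with radius 4.8, so the center Z sits 4.8 in from both sides at Z = (-29.40, 24.20). Then |SZ| = |Z − S| = 38.08.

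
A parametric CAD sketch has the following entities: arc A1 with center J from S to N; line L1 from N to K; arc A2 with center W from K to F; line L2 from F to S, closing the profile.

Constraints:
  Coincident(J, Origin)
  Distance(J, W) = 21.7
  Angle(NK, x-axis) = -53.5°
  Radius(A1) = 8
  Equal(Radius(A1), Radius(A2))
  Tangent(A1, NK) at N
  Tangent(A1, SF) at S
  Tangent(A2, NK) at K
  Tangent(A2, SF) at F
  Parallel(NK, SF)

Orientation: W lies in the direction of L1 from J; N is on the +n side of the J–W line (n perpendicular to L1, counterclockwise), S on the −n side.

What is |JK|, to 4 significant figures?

23.13

The slot axis is L1's direction at -53.5°, so u = (cos -53.5°, sin -53.5°) = (0.5948, -0.8039) and n = (−sin -53.5°, cos -53.5°) = (0.8039, 0.5948). J is at the origin and W lies 21.7 along u from J, so W = 21.7·u = (12.91, -17.44). Tangency of A1 to both parallel lines with radius 8.0 puts N and S at J ± 8.0·n: N = (6.431, 4.759), S = (-6.431, -4.759). Equal radii place K and F the same way about W: K = W + 8.0·n = (19.34, -12.69), F = W − 8.0·n = (6.477, -22.20). Then |JK| = |K − J| = 23.13.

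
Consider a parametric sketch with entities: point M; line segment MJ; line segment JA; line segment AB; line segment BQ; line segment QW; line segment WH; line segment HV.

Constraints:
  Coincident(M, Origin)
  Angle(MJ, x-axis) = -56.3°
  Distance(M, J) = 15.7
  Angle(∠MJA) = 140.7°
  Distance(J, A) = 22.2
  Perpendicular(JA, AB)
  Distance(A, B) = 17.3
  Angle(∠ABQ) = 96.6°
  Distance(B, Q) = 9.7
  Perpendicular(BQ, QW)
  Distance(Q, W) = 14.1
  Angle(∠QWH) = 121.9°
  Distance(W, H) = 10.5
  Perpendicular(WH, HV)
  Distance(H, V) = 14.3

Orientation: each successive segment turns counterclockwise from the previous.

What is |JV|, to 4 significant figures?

29.49

M is at the origin; MJ runs at -56.3° with length 15.7, so J = (8.711, -13.06). ∠MJA = 140.7° gives JA at -17.00° from the x-axis; with |JA| = 22.2, A = (29.94, -19.55). The perpendicularity gives AB at right angles to JA, so AB runs at 73.00°; with |AB| = 17.3, B = (35.00, -3.008). ∠ABQ = 96.6° gives BQ at 156.4° from the x-axis; with |BQ| = 9.7, Q = (26.11, 0.8751). The perpendicularity gives QW at right angles to BQ, so QW runs at -113.6°; with |QW| = 14.1, W = (20.47, -12.05). ∠QWH = 121.9° gives WH at -55.50° from the x-axis; with |WH| = 10.5, H = (26.41, -20.70). WH ⟂ HV, so HV runs at 34.50°; with |HV| = 14.3, V = (38.20, -12.60). Then |JV| = |V − J| = 29.49.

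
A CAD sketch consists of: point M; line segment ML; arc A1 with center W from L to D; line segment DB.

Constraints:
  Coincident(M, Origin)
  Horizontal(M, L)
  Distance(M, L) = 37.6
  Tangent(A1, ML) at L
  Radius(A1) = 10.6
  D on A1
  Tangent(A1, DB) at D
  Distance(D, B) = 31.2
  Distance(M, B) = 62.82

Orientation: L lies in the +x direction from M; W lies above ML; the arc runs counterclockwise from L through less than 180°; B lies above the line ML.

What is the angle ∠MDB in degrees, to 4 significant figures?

99.81°

M is at the origin; ML is horizontal with |ML| = 37.6 and L on the +x side, so L = (37.60, 0.000). A1 meets ML tangentially, so WL is at right angles to ML, so W = L + (0, 10.6) = (37.60, 10.60). Since WD ⟂ DB (tangency), |WB| = √(10.6² + 31.2²) = 32.95 regardless of where D sits on A1. So B lies on both circle(M, 62.82) and circle(W, 32.95); the above-ML intersection is B = (46.39, 42.36). D is the foot of the tangent from B: D = (48.18, 11.21).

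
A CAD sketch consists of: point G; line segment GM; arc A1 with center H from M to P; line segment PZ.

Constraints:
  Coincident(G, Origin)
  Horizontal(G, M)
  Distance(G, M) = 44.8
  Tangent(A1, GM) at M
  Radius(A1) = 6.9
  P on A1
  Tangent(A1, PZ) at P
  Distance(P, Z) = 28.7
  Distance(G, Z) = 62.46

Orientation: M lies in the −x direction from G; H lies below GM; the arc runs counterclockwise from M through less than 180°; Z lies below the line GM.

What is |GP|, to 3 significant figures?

52.2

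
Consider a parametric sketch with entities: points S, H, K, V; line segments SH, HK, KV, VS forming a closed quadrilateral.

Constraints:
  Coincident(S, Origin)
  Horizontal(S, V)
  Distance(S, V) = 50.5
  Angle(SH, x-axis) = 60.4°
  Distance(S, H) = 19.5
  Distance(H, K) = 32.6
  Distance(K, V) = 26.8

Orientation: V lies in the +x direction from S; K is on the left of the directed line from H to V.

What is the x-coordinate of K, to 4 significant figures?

41.19

Checks: |HK| = 32.60 ✓; |KV| = 26.80 ✓.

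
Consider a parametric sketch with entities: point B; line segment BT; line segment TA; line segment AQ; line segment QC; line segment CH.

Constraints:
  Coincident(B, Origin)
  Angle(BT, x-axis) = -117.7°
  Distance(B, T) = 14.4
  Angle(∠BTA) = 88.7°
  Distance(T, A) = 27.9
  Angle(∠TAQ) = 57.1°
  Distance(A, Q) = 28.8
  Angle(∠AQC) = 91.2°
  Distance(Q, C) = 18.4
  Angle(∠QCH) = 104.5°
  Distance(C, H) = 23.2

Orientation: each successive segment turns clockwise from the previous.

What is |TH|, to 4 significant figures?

8.397

B is at the origin; BT runs at -117.7° with length 14.4, so T = (-6.694, -12.75). ∠BTA = 88.7° gives TA at 151.0° from the x-axis; with |TA| = 27.9, A = (-31.10, 0.7765). ∠TAQ = 57.1° gives AQ at 28.10° from the x-axis; with |AQ| = 28.8, Q = (-5.690, 14.34). ∠AQC = 91.2° gives QC at -60.70° from the x-axis; with |QC| = 18.4, C = (3.314, -1.704). ∠QCH = 104.5° gives CH at -136.2° from the x-axis; with |CH| = 23.2, H = (-13.43, -17.76). Then |TH| = |H − T| = 8.397.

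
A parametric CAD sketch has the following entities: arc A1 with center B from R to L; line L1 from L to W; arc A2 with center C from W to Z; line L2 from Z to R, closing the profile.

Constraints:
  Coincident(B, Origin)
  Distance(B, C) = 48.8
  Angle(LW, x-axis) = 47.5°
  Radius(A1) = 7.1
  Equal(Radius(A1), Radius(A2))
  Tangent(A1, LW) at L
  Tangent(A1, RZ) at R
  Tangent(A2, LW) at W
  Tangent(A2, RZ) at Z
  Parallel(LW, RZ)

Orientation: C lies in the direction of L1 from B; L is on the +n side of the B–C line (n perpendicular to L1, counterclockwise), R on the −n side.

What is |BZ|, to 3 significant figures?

49.3

Tangency of A1 to both parallel lines with radius 7.1 puts L and R at B ± 7.1·n: L = (-5.23, 4.80), R = (5.23, -4.80). Equal radii place W and Z the same way about C: W = C + 7.1·n = (27.7, 40.8), Z = C − 7.1·n = (38.2, 31.2). Then |BZ| = |Z − B| = 49.3.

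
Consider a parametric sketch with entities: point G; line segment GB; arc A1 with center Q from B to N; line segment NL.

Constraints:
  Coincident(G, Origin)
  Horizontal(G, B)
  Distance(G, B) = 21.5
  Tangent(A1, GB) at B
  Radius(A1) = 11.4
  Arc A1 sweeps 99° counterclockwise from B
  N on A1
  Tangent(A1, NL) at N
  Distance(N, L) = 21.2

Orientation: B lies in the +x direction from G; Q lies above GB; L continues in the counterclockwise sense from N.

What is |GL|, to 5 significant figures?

45.069

G is at the origin; GB is horizontal with |GB| = 21.5 and B on the +x side, so B = (21.500, 0.0000). The tangent condition forces QB to be normal to GB, so Q = B + (0, 11.4) = (21.500, 11.400). On A1, B sits at bearing -90° from Q; a 99° counterclockwise sweep puts N at bearing 9°, so N = Q + 11.4·(cos 9°, sin 9°) = (32.760, 13.183). A1 meets NL tangentially, so QN is at right angles to NL, so NL runs along (−sin 9°, cos 9°); with |NL| = 21.2, L = (29.443, 34.122). Then |GL| = |L − G| = 45.069.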